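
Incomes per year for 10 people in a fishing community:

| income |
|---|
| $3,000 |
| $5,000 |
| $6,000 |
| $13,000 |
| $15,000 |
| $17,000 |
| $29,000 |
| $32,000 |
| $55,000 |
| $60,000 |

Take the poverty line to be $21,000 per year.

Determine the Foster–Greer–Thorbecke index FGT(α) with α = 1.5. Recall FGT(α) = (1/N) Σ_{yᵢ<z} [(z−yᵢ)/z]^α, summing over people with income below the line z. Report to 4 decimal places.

0.2533

Incomes under z: $3,000, $5,000, $6,000, $13,000, $15,000, $17,000 (q = 6 of N = 10).
Shortfall ratios: (21000−3000)/21000 = 0.8571; (21000−5000)/21000 = 0.7619; (21000−6000)/21000 = 0.7143; (21000−13000)/21000 = 0.3810; (21000−15000)/21000 = 0.2857; (21000−17000)/21000 = 0.1905.
Raised to α = 1.5: 0.79356; 0.66504; 0.60368; 0.23513; 0.15272; 0.08313.
Sum = 2.533267; FGT(1.5) = 2.533267 / 10 = 0.2533.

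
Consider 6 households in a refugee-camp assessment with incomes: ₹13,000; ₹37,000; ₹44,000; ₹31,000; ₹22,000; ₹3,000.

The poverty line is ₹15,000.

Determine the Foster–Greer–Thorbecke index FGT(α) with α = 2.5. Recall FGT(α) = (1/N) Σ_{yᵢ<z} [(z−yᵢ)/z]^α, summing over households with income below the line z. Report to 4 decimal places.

Poor units: ₹3,000, ₹13,000 (q = 2 of N = 6).
Normalized shortfalls: (15000−3000)/15000 = 0.8000; (15000−13000)/15000 = 0.1333.
Raised to α = 2.5: 0.57243; 0.00649.
Sum = 0.578925; FGT(2.5) = 0.578925 / 6 = 0.0965.

0.0965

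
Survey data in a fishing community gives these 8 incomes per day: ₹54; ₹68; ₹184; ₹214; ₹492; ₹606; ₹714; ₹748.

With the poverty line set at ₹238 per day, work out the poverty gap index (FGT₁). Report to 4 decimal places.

0.2269

Below z: ₹54, ₹68, ₹184, ₹214 (q = 4 of N = 8).
Relative gaps: (238−54)/238 = 0.7731; (238−68)/238 = 0.7143; (238−184)/238 = 0.2269; (238−214)/238 = 0.1008.
Sum of shortfalls = 1.815126; P₁ averages over all N: 1.815126 / 8 = 0.2269.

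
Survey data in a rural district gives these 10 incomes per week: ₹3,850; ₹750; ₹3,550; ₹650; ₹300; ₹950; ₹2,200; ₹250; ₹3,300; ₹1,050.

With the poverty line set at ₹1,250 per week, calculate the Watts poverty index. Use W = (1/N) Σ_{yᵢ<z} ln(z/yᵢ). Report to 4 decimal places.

0.4650

Below z: ₹250, ₹300, ₹650, ₹750, ₹950, ₹1,050 (q = 6 of N = 10).
ln(z/y) terms: ln(1250/250) = 1.6094; ln(1250/300) = 1.4271; ln(1250/650) = 0.6539; ln(1250/750) = 0.5108; ln(1250/950) = 0.2744; ln(1250/1050) = 0.1744.
W = 4.650097 / 10 = 0.4650.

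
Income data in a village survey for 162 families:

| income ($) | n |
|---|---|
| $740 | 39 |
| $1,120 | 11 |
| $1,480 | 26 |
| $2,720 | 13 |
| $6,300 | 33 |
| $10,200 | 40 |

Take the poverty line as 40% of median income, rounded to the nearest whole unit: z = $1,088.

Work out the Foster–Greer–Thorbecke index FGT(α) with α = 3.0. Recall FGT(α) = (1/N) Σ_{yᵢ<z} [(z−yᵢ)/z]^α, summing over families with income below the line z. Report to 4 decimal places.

Below z: 39×$740 (q = 39 of N = 162).
Shortfall ratios: (1088−740)/1088 = 0.3199 (×39).
Raised to α = 3.0: 0.03272 (×39).
Sum = 1.276191; FGT(3.0) = 1.276191 / 162 = 0.0079.

0.0079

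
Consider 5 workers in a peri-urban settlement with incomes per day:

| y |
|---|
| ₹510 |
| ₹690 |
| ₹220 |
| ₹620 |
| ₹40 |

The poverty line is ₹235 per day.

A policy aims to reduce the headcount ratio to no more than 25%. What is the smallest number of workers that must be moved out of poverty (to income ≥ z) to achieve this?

1

Currently q = 2 of N = 5 are below the line (H = 0.400).
A headcount ratio of at most 25% allows at most ⌊0.25 × 5⌋ = 1 poor workers.
So at least 2 − 1 = 1 must be lifted.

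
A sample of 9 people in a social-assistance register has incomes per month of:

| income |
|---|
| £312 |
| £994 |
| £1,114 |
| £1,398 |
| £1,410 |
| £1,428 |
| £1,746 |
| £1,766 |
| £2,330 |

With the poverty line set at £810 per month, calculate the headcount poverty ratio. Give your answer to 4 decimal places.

1 of the 9 people have income below £810.
H = 1/9 = 0.1111.

0.1111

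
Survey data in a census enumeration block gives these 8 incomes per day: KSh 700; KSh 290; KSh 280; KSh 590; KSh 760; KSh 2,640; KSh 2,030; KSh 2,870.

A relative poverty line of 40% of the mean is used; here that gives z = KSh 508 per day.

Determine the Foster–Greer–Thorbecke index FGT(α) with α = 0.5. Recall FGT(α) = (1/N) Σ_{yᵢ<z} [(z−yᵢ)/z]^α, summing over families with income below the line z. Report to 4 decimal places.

0.1656

Below z: KSh 280, KSh 290 (q = 2 of N = 8).
Relative gaps: (508−280)/508 = 0.4488; (508−290)/508 = 0.4291.
Raised to α = 0.5: 0.66994; 0.65508.
Sum = 1.325023; FGT(0.5) = 1.325023 / 8 = 0.1656.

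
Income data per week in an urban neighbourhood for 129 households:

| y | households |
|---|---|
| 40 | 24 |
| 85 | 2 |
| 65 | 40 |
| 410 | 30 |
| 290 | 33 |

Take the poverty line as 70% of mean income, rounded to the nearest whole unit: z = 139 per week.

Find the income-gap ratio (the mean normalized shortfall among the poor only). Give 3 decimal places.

0.593

Poor units: 24×40, 40×65, 2×85 (q = 66 of N = 129).
Relative gaps: 0.7122 (×24), 0.5324 (×40), 0.3885 (×2); sum = 39.165468.
I averages over the q = 66 poor units only: 39.165468 / 66 = 0.593.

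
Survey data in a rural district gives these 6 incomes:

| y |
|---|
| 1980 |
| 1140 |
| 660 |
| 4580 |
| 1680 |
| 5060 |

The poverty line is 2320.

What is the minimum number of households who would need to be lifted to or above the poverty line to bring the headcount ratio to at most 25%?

4 of the 6 households are poor, so H = 4/6 = 0.667.
A headcount ratio of at most 25% allows at most ⌊0.25 × 6⌋ = 1 poor households.
So at least 4 − 1 = 3 must be lifted.

3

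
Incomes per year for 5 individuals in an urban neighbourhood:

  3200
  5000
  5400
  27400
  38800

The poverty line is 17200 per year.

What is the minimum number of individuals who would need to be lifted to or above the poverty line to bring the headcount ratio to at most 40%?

3 of the 5 individuals are poor, so H = 3/5 = 0.600.
A headcount ratio of at most 40% allows at most ⌊0.40 × 5⌋ = 2 poor individuals.
So at least 3 − 2 = 1 must be lifted.

1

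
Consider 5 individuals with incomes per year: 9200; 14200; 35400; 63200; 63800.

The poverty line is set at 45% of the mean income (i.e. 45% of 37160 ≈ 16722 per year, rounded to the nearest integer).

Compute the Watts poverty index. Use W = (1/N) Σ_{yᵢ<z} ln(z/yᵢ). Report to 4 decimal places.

Incomes under z: 9200, 14200 (q = 2 of N = 5).
Log shortfalls: ln(16722/9200) = 0.5975; ln(16722/14200) = 0.1635.
W = 0.761005 / 5 = 0.1522.

0.1522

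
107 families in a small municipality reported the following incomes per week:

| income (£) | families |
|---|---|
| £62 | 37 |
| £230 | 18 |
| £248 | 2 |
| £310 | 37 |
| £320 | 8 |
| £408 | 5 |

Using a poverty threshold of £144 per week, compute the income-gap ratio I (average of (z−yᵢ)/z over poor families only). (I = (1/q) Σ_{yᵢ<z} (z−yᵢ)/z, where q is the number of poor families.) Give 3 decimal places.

Poor units: 37×£62 (q = 37 of N = 107).
Shortfall ratios (z−y)/z: 0.5694 (×37); sum = 21.069444.
The income-gap ratio divides by q (the poor only): 21.069444 / 37 = 0.569.

0.569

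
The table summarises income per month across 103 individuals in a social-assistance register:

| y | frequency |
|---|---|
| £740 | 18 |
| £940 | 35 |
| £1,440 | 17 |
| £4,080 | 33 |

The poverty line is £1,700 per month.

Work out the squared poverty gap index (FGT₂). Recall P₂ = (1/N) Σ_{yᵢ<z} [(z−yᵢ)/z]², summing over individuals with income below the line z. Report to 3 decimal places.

Poor units: 18×£740, 35×£940, 17×£1,440 (q = 70 of N = 103).
Relative gaps: (1700−740)/1700 = 0.5647 (×18); (1700−940)/1700 = 0.4471 (×35); (1700−1440)/1700 = 0.1529 (×17).
Squared: 0.3189 (×18); 0.1999 (×35); 0.0234 (×17).
Sum = 13.132872; P₂ = 13.132872 / 103 = 0.128.

0.128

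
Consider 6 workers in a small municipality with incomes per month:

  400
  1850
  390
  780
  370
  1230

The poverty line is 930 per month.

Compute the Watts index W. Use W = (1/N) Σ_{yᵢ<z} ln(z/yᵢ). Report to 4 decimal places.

0.4684

Incomes under z: 370, 390, 400, 780 (q = 4 of N = 6).
Log gaps: ln(930/370) = 0.9217; ln(930/390) = 0.8690; ln(930/400) = 0.8437; ln(930/780) = 0.1759.
W = 2.810330 / 6 = 0.4684.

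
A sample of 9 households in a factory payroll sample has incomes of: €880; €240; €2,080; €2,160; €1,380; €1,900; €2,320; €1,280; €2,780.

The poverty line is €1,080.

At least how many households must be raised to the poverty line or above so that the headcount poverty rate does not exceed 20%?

1

Currently q = 2 of N = 9 are below the line (H = 0.222).
A headcount ratio of at most 20% allows at most ⌊0.20 × 9⌋ = 1 poor households.
So at least 2 − 1 = 1 must be lifted.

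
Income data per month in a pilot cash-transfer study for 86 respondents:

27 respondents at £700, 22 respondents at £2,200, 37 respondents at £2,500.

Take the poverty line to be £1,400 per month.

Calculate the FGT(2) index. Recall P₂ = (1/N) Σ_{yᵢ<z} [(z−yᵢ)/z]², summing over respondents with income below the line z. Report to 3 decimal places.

0.078

Below z: 27×£700 (q = 27 of N = 86).
Shortfall ratios: (1400−700)/1400 = 0.5000 (×27).
Squared: 0.2500 (×27).
Sum = 6.750000; P₂ = 6.750000 / 86 = 0.078.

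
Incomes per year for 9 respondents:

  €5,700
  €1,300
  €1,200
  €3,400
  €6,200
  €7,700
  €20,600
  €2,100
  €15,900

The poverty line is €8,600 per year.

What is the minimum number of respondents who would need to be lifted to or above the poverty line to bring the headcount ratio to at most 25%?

Currently q = 7 of N = 9 are below the line (H = 0.778).
A headcount ratio of at most 25% allows at most ⌊0.25 × 9⌋ = 2 poor respondents.
So at least 7 − 2 = 5 must be lifted.

5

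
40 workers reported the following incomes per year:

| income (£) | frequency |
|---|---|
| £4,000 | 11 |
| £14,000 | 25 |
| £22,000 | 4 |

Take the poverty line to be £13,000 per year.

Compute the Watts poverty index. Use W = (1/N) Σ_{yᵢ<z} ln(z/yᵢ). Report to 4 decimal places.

0.3241

Poor units: 11×£4,000 (q = 11 of N = 40).
Log gaps: ln(13000/4000) = 1.1787 (×11).
W = 12.965205 / 40 = 0.3241.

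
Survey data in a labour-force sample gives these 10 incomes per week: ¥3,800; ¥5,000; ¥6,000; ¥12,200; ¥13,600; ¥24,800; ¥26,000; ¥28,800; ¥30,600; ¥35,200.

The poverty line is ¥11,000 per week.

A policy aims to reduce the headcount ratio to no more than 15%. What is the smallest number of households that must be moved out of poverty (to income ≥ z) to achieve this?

2

Currently q = 3 of N = 10 are below the line (H = 0.300).
A headcount ratio of at most 15% allows at most ⌊0.15 × 10⌋ = 1 poor households.
So at least 3 − 1 = 2 must be lifted.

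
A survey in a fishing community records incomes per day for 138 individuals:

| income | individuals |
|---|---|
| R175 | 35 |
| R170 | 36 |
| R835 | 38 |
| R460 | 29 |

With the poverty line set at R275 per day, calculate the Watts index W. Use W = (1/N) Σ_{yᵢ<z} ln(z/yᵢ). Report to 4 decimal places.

Incomes under z: 36×R170, 35×R175 (q = 71 of N = 138).
Log shortfalls: ln(275/170) = 0.4810 (×36); ln(275/175) = 0.4520 (×35).
W = 33.134495 / 138 = 0.2401.

0.2401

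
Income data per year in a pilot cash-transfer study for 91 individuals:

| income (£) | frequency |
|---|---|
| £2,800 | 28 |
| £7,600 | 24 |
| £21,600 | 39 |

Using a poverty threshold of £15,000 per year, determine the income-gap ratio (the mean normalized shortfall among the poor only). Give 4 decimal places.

Below z: 28×£2,800, 24×£7,600 (q = 52 of N = 91).
Shortfall ratios (z−y)/z: 0.8133 (×28), 0.4933 (×24); sum = 34.613333.
I averages over the q = 52 poor units only: 34.613333 / 52 = 0.6656.

0.6656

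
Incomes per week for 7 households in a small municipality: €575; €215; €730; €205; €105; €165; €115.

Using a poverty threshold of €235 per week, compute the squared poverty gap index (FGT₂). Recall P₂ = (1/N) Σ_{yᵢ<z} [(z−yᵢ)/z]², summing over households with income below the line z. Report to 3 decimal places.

Below the line: €105, €115, €165, €205, €215 (q = 5 of N = 7).
Normalized shortfalls: (235−105)/235 = 0.5532; (235−115)/235 = 0.5106; (235−165)/235 = 0.2979; (235−205)/235 = 0.1277; (235−215)/235 = 0.0851.
Squared: 0.3060; 0.2608; 0.0887; 0.0163; 0.0072.
Sum = 0.679040; P₂ = 0.679040 / 7 = 0.097.

0.097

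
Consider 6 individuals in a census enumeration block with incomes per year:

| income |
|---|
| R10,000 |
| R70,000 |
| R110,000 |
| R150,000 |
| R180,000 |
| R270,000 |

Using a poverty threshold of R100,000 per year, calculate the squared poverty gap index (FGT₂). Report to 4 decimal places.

Below z: R10,000, R70,000 (q = 2 of N = 6).
Gap ratios (z−y)/z: (100000−10000)/100000 = 0.9000; (100000−70000)/100000 = 0.3000.
Squared: 0.8100; 0.0900.
Sum = 0.900000; P₂ = 0.900000 / 6 = 0.1500.

0.1500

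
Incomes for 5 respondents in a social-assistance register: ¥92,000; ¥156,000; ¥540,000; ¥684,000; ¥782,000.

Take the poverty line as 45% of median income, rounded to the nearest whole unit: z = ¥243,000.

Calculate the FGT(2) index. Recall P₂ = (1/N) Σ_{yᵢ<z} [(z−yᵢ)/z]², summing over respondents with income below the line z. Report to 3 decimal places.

Below the line: ¥92,000, ¥156,000 (q = 2 of N = 5).
Normalized shortfalls: (243000−92000)/243000 = 0.6214; (243000−156000)/243000 = 0.3580.
Squared: 0.3861; 0.1282.
Sum = 0.514319; P₂ = 0.514319 / 5 = 0.103.

0.103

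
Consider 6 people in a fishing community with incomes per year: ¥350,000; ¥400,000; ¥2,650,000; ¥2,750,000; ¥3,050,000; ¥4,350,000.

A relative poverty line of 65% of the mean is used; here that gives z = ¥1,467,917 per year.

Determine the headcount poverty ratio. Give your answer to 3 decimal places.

0.333

2 of the 6 people have income below ¥1,467,917.
H = 2/6 = 0.333.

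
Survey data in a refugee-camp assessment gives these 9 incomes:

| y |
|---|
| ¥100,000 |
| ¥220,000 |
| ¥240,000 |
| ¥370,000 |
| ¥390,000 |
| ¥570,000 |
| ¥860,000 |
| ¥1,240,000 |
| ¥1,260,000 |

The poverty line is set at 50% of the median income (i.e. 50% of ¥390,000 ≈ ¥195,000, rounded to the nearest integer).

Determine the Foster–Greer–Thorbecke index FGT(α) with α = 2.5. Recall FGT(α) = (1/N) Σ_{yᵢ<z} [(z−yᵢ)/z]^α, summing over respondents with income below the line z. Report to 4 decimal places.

0.0184

Poor units: ¥100,000 (q = 1 of N = 9).
Gap ratios (z−y)/z: (195000−100000)/195000 = 0.4872.
Raised to α = 2.5: 0.16566.
Sum = 0.165662; FGT(2.5) = 0.165662 / 9 = 0.0184.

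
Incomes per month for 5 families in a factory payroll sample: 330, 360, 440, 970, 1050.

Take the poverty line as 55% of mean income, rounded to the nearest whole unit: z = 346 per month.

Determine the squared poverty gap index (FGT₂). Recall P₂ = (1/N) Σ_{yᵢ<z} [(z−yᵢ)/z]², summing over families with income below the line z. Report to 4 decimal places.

Incomes under z: 330 (q = 1 of N = 5).
Relative gaps: (346−330)/346 = 0.0462.
Squared: 0.0021.
Sum = 0.002138; P₂ = 0.002138 / 5 = 0.0004.

0.0004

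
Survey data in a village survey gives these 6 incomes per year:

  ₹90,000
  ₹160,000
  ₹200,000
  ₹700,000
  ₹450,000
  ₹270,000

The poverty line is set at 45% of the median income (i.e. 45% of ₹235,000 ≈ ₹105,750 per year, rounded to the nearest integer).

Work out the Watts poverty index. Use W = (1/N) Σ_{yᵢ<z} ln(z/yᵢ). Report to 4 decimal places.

0.0269

Below the line: ₹90,000 (q = 1 of N = 6).
Log gaps: ln(105750/90000) = 0.1613.
W = 0.161268 / 6 = 0.0269.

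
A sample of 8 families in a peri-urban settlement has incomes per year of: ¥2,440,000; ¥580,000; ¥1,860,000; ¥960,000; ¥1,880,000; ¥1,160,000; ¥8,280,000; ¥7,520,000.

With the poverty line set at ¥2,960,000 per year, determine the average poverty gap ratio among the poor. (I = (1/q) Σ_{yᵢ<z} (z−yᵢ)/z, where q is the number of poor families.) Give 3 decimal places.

0.500

Incomes under z: ¥580,000, ¥960,000, ¥1,160,000, ¥1,860,000, ¥1,880,000, ¥2,440,000 (q = 6 of N = 8).
Relative gaps: 0.8041, 0.6757, 0.6081, 0.3716, 0.3649, 0.1757; sum = 3.000000.
The income-gap ratio divides by q (the poor only): 3.000000 / 6 = 0.500.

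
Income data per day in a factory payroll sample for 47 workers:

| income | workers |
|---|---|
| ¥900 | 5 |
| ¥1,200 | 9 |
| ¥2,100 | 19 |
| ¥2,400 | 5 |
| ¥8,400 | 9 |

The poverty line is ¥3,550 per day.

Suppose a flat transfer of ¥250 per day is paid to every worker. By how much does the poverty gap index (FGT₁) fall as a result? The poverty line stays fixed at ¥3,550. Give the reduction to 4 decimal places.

0.0569

Before: below the line — 5×¥900, 9×¥1,200, 19×¥2,100, 5×¥2,400; poverty gap index (FGT₁) = 0.405754.
After the ¥250 transfer: below the line — 5×¥1,150, 9×¥1,450, 19×¥2,350, 5×¥2,650; poverty gap index (FGT₁) = 0.348816.
Reduction = 0.405754 − 0.348816 = 0.0569.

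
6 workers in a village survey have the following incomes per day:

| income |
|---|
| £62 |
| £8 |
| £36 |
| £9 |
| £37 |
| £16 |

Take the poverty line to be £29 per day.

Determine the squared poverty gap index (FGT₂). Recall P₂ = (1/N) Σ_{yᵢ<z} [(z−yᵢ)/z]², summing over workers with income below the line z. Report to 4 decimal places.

Poor units: £8, £9, £16 (q = 3 of N = 6).
Gap ratios (z−y)/z: (29−8)/29 = 0.7241; (29−9)/29 = 0.6897; (29−16)/29 = 0.4483.
Squared: 0.5244; 0.4756; 0.2010.
Sum = 1.200951; P₂ = 1.200951 / 6 = 0.2002.

0.2002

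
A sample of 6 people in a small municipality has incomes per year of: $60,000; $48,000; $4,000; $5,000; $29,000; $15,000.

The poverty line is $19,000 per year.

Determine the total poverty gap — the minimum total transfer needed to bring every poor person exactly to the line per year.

Below z: $4,000, $5,000, $15,000 (q = 3 of N = 6).
Individual gaps: 19000−4000 = 15000; 19000−5000 = 14000; 19000−15000 = 4000.
Aggregate gap = $33,000.

$33,000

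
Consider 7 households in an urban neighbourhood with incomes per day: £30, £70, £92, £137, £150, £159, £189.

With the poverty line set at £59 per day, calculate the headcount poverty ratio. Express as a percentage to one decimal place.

14.3%

1 of the 7 households have income below £59.
H = 1/7 = 14.3%.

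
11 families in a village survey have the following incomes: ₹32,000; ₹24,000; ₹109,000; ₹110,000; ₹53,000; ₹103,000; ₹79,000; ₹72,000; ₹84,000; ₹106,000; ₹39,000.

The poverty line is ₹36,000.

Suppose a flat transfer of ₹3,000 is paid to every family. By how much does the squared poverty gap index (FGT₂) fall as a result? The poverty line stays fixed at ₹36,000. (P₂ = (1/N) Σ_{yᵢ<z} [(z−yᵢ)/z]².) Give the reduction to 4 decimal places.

Before: below the line — ₹24,000, ₹32,000; squared poverty gap index (FGT₂) = 0.011223.
After the ₹3,000 transfer: below the line — ₹27,000, ₹35,000; squared poverty gap index (FGT₂) = 0.005752.
Reduction = 0.011223 − 0.005752 = 0.0055.

0.0055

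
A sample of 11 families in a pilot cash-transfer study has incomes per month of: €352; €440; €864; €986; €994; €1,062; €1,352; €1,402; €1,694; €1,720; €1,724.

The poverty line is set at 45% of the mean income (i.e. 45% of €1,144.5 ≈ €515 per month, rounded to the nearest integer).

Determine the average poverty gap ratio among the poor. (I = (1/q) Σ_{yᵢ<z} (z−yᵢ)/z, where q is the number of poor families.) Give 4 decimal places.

0.2311

Incomes under z: €352, €440 (q = 2 of N = 11).
Shortfall ratios (z−y)/z: 0.3165, 0.1456; sum = 0.462136.
The income-gap ratio divides by q (the poor only): 0.462136 / 2 = 0.2311.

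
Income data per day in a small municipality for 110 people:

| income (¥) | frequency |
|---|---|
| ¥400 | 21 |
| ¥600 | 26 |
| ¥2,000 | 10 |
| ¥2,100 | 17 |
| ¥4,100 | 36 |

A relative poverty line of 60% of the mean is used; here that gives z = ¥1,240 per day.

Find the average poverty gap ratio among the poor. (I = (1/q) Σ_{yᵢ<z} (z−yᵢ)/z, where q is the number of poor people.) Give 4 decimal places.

Poor units: 21×¥400, 26×¥600 (q = 47 of N = 110).
Shortfall ratios (z−y)/z: 0.6774 (×21), 0.5161 (×26); sum = 27.645161.
The income-gap ratio divides by q (the poor only): 27.645161 / 47 = 0.5882.

0.5882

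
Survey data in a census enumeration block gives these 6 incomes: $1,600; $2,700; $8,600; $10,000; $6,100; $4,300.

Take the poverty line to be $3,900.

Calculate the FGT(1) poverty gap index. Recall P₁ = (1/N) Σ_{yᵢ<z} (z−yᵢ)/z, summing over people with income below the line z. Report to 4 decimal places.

0.1496

Below the line: $1,600, $2,700 (q = 2 of N = 6).
Normalized shortfalls: (3900−1600)/3900 = 0.5897; (3900−2700)/3900 = 0.3077.
Sum of shortfalls = 0.897436; P₁ averages over all N: 0.897436 / 6 = 0.1496.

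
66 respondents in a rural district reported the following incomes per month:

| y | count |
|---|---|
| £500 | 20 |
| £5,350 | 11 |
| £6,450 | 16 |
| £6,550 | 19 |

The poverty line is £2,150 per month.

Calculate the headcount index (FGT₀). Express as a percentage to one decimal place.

20 of the 66 respondents have income below £2,150.
H = 20/66 = 30.3%.

30.3%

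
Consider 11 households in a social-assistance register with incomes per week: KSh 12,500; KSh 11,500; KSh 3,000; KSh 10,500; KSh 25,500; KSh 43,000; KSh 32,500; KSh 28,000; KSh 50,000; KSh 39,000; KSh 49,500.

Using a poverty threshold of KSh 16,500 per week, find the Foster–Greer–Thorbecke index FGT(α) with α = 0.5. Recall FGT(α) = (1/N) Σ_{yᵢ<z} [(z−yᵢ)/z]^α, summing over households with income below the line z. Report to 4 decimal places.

Below the line: KSh 3,000, KSh 10,500, KSh 11,500, KSh 12,500 (q = 4 of N = 11).
Gap ratios (z−y)/z: (16500−3000)/16500 = 0.8182; (16500−10500)/16500 = 0.3636; (16500−11500)/16500 = 0.3030; (16500−12500)/16500 = 0.2424.
Raised to α = 0.5: 0.90453; 0.60302; 0.55048; 0.49237.
Sum = 2.550405; FGT(0.5) = 2.550405 / 11 = 0.2319.

0.2319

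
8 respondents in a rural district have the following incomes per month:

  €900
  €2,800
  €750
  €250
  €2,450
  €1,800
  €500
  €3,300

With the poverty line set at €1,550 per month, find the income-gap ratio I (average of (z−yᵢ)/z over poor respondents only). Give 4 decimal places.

Below z: €250, €500, €750, €900 (q = 4 of N = 8).
Shortfall ratios (z−y)/z: 0.8387, 0.6774, 0.5161, 0.4194; sum = 2.451613.
I averages over the q = 4 poor units only: 2.451613 / 4 = 0.6129.

0.6129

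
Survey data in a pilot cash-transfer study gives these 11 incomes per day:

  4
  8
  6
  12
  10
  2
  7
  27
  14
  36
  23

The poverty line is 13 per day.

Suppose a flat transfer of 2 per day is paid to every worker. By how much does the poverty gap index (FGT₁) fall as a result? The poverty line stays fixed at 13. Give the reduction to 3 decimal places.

0.091

Before: below the line — 2, 4, 6, 7, 8, 10, 12; poverty gap index (FGT₁) = 0.29371.
After the 2 transfer: below the line — 4, 6, 8, 9, 10, 12; poverty gap index (FGT₁) = 0.20280.
Reduction = 0.29371 − 0.20280 = 0.091.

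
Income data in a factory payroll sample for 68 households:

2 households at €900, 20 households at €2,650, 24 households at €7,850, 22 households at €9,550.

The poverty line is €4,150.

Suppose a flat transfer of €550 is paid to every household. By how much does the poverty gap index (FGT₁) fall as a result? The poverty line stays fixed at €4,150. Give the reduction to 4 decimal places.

Before: below the line — 2×€900, 20×€2,650; poverty gap index (FGT₁) = 0.129341.
After the €550 transfer: below the line — 2×€1,450, 20×€3,200; poverty gap index (FGT₁) = 0.086464.
Reduction = 0.129341 − 0.086464 = 0.0429.

0.0429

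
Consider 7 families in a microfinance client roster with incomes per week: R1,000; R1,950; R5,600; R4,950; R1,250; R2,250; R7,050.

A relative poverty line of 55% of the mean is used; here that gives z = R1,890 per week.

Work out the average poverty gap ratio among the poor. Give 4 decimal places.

Below z: R1,000, R1,250 (q = 2 of N = 7).
Relative gaps: 0.4709, 0.3386; sum = 0.809524.
The income-gap ratio divides by q (the poor only): 0.809524 / 2 = 0.4048.

0.4048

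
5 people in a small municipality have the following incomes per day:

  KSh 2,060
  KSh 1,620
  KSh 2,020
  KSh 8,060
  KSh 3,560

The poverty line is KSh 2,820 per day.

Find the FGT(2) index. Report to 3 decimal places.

Below the line: KSh 1,620, KSh 2,020, KSh 2,060 (q = 3 of N = 5).
Gap ratios (z−y)/z: (2820−1620)/2820 = 0.4255; (2820−2020)/2820 = 0.2837; (2820−2060)/2820 = 0.2695.
Squared: 0.1811; 0.0805; 0.0726.
Sum = 0.334188; P₂ = 0.334188 / 5 = 0.067.

0.067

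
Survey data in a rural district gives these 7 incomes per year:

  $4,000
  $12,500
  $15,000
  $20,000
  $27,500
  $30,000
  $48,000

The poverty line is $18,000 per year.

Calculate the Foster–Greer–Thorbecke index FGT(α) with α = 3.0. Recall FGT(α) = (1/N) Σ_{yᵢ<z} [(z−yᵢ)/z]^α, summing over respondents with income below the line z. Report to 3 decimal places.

0.072

Incomes under z: $4,000, $12,500, $15,000 (q = 3 of N = 7).
Shortfall ratios: (18000−4000)/18000 = 0.7778; (18000−12500)/18000 = 0.3056; (18000−15000)/18000 = 0.1667.
Raised to α = 3.0: 0.47051; 0.02853; 0.00463.
Sum = 0.503665; FGT(3.0) = 0.503665 / 7 = 0.072.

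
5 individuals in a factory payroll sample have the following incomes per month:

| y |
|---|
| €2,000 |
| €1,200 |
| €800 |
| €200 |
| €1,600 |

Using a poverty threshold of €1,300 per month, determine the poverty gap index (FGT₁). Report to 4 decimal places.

Below z: €200, €800, €1,200 (q = 3 of N = 5).
Normalized shortfalls: (1300−200)/1300 = 0.8462; (1300−800)/1300 = 0.3846; (1300−1200)/1300 = 0.0769.
Σ = 1.307692. Dividing by the full population N = 5 gives P₁ = 0.2615.

0.2615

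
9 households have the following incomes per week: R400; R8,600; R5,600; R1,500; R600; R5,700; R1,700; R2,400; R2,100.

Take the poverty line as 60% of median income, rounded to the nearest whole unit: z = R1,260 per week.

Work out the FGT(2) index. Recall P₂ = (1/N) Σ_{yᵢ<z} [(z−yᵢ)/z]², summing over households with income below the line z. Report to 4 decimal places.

0.0822

Poor units: R400, R600 (q = 2 of N = 9).
Shortfall ratios: (1260−400)/1260 = 0.6825; (1260−600)/1260 = 0.5238.
Squared: 0.4659; 0.2744.
Sum = 0.740237; P₂ = 0.740237 / 9 = 0.0822.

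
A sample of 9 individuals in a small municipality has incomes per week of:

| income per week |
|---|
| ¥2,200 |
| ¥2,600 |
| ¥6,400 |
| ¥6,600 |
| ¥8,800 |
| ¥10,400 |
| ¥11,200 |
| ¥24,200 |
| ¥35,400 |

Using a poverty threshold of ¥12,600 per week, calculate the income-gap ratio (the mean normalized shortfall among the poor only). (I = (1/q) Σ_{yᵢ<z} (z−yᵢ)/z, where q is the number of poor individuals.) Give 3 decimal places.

Incomes under z: ¥2,200, ¥2,600, ¥6,400, ¥6,600, ¥8,800, ¥10,400, ¥11,200 (q = 7 of N = 9).
Shortfall ratios (z−y)/z: 0.8254, 0.7937, 0.4921, 0.4762, 0.3016, 0.1746, 0.1111; sum = 3.174603.
I averages over the q = 7 poor units only: 3.174603 / 7 = 0.454.

0.454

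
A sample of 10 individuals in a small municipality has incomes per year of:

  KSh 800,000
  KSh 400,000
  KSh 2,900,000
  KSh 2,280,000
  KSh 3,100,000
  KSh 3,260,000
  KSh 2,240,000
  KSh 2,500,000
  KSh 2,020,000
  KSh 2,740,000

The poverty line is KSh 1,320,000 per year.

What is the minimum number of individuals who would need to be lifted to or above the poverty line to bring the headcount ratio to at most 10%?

2 of the 10 individuals are poor, so H = 2/10 = 0.200.
A headcount ratio of at most 10% allows at most ⌊0.10 × 10⌋ = 1 poor individuals.
So at least 2 − 1 = 1 must be lifted.

1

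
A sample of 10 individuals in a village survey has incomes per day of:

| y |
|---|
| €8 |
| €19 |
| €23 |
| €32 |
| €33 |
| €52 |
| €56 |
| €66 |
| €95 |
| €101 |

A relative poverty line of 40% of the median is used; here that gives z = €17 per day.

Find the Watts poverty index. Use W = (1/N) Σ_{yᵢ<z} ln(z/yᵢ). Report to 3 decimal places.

0.075

Poor units: €8 (q = 1 of N = 10).
ln(z/y) terms: ln(17/8) = 0.7538.
W = 0.753772 / 10 = 0.075.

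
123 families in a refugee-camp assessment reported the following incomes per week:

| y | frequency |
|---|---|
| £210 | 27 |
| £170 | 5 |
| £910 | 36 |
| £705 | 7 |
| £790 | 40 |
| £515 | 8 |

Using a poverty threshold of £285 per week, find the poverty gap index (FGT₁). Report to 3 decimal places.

0.074

Poor units: 5×£170, 27×£210 (q = 32 of N = 123).
Normalized shortfalls: (285−170)/285 = 0.4035 (×5); (285−210)/285 = 0.2632 (×27).
Σ = 9.122807. Dividing by the full population N = 123 gives P₁ = 0.074.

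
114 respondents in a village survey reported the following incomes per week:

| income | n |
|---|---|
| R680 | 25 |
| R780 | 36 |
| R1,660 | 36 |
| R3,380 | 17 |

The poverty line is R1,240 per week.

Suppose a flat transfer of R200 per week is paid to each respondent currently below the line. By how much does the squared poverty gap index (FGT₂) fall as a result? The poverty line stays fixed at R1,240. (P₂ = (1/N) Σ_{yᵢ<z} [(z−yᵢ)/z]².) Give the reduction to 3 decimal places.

Before: below the line — 25×R680, 36×R780; squared poverty gap index (FGT₂) = 0.08818.
After the R200 transfer: below the line — 25×R880, 36×R980; squared poverty gap index (FGT₂) = 0.03237.
Reduction = 0.08818 − 0.03237 = 0.056.

0.056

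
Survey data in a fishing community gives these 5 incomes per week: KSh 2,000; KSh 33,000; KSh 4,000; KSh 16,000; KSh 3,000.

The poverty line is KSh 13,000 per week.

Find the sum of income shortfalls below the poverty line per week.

KSh 30,000

Below the line: KSh 2,000, KSh 3,000, KSh 4,000 (q = 3 of N = 5).
Individual gaps: 13000−2000 = 11000; 13000−3000 = 10000; 13000−4000 = 9000.
Aggregate gap = KSh 30,000.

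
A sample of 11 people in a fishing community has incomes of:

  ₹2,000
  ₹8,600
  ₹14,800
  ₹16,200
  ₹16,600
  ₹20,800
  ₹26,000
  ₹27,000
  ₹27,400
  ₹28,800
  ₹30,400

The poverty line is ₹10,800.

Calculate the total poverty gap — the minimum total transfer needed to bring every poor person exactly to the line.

₹11,000

Below the line: ₹2,000, ₹8,600 (q = 2 of N = 11).
Individual gaps: 10800−2000 = 8800; 10800−8600 = 2200.
Aggregate gap = ₹11,000.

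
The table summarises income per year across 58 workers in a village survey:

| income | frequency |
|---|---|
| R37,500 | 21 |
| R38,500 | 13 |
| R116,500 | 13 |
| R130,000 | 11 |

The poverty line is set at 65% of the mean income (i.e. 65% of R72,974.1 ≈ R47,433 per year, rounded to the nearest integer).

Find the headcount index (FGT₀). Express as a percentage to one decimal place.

34 of the 58 workers have income below R47,433.
H = 34/58 = 58.6%.

58.6%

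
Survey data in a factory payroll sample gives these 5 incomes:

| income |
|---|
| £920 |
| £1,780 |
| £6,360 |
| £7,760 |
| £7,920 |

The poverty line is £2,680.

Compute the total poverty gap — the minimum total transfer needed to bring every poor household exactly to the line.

Poor units: £920, £1,780 (q = 2 of N = 5).
Individual gaps: 2680−920 = 1760; 2680−1780 = 900.
Aggregate gap = £2,660.

£2,660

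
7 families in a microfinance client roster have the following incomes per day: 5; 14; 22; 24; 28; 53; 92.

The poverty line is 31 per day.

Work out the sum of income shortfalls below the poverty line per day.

62

Poor units: 5, 14, 22, 24, 28 (q = 5 of N = 7).
Individual gaps: 31−5 = 26; 31−14 = 17; 31−22 = 9; 31−24 = 7; 31−28 = 3.
Aggregate gap = 62.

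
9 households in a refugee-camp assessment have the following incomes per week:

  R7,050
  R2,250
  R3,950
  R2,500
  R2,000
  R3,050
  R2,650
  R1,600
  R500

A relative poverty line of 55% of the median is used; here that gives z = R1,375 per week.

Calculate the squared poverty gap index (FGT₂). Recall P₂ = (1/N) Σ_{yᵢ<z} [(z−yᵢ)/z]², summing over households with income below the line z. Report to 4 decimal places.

Below z: R500 (q = 1 of N = 9).
Shortfall ratios: (1375−500)/1375 = 0.6364.
Squared: 0.4050.
Sum = 0.404959; P₂ = 0.404959 / 9 = 0.0450.

0.0450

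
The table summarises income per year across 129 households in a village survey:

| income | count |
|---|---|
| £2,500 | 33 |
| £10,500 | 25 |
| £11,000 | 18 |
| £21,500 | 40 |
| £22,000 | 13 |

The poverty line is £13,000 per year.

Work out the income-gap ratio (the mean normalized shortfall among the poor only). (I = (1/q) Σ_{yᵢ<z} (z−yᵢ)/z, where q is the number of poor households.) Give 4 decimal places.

Incomes under z: 33×£2,500, 25×£10,500, 18×£11,000 (q = 76 of N = 129).
Relative gaps: 0.8077 (×33), 0.1923 (×25), 0.1538 (×18); sum = 34.230769.
I averages over the q = 76 poor units only: 34.230769 / 76 = 0.4504.

0.4504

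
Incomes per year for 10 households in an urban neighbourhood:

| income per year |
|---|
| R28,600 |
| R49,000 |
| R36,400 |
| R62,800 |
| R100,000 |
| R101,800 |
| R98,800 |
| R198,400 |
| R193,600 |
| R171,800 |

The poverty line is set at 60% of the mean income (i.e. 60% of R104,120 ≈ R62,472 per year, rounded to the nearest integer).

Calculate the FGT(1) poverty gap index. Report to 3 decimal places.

0.118

Poor units: R28,600, R36,400, R49,000 (q = 3 of N = 10).
Normalized shortfalls: (62472−28600)/62472 = 0.5422; (62472−36400)/62472 = 0.4173; (62472−49000)/62472 = 0.2156.
Σ = 1.175182. Dividing by the full population N = 10 gives P₁ = 0.118.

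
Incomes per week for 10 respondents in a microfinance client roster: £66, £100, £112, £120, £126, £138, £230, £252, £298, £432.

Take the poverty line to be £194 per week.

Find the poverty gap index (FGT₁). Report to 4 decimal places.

Incomes under z: £66, £100, £112, £120, £126, £138 (q = 6 of N = 10).
Normalized shortfalls: (194−66)/194 = 0.6598; (194−100)/194 = 0.4845; (194−112)/194 = 0.4227; (194−120)/194 = 0.3814; (194−126)/194 = 0.3505; (194−138)/194 = 0.2887.
Σ = 2.587629. Dividing by the full population N = 10 gives P₁ = 0.2588.

0.2588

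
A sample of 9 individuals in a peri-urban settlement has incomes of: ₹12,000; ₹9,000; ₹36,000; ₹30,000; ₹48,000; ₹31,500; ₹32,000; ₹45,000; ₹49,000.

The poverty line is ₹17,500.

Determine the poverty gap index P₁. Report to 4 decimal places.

0.0889

Incomes under z: ₹9,000, ₹12,000 (q = 2 of N = 9).
Shortfall ratios: (17500−9000)/17500 = 0.4857; (17500−12000)/17500 = 0.3143.
Sum of shortfalls = 0.800000; P₁ averages over all N: 0.800000 / 9 = 0.0889.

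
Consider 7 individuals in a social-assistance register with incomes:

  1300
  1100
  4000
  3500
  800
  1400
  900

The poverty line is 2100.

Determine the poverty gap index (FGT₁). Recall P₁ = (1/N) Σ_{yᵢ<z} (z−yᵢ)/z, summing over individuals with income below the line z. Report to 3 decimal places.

0.340

Below z: 800, 900, 1100, 1300, 1400 (q = 5 of N = 7).
Gap ratios (z−y)/z: (2100−800)/2100 = 0.6190; (2100−900)/2100 = 0.5714; (2100−1100)/2100 = 0.4762; (2100−1300)/2100 = 0.3810; (2100−1400)/2100 = 0.3333.
Sum of shortfalls = 2.380952; P₁ averages over all N: 2.380952 / 7 = 0.340.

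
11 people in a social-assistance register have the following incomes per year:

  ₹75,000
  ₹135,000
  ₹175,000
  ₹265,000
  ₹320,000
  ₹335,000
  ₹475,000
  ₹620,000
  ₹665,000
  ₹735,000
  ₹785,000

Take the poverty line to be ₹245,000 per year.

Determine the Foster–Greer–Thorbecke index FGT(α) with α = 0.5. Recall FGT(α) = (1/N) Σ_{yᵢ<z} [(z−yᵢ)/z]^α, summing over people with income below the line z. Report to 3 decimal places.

Incomes under z: ₹75,000, ₹135,000, ₹175,000 (q = 3 of N = 11).
Shortfall ratios: (245000−75000)/245000 = 0.6939; (245000−135000)/245000 = 0.4490; (245000−175000)/245000 = 0.2857.
Raised to α = 0.5: 0.83299; 0.67006; 0.53452.
Sum = 2.037575; FGT(0.5) = 2.037575 / 11 = 0.185.

0.185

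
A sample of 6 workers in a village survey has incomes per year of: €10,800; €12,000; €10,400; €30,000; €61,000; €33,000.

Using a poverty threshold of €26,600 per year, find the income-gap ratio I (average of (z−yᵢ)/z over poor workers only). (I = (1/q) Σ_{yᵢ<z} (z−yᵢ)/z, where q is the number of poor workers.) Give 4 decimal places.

Below the line: €10,400, €10,800, €12,000 (q = 3 of N = 6).
Relative gaps: 0.6090, 0.5940, 0.5489; sum = 1.751880.
I averages over the q = 3 poor units only: 1.751880 / 3 = 0.5840.

0.5840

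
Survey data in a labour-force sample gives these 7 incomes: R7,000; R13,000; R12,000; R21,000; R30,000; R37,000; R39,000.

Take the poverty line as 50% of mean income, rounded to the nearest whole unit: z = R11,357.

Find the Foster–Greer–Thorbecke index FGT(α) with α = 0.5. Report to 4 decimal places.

Below the line: R7,000 (q = 1 of N = 7).
Shortfall ratios: (11357−7000)/11357 = 0.3836.
Raised to α = 0.5: 0.61939.
Sum = 0.619387; FGT(0.5) = 0.619387 / 7 = 0.0885.

0.0885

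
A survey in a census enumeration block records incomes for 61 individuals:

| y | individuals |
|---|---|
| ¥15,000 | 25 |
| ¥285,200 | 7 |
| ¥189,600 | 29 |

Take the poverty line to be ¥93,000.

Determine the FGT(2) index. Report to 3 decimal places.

Poor units: 25×¥15,000 (q = 25 of N = 61).
Shortfall ratios: (93000−15000)/93000 = 0.8387 (×25).
Squared: 0.7034 (×25).
Sum = 17.585848; P₂ = 17.585848 / 61 = 0.288.

0.288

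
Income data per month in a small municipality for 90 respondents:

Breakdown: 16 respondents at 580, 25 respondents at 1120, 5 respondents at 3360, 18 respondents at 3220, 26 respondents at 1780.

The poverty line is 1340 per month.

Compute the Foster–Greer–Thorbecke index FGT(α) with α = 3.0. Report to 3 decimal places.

Below z: 16×580, 25×1120 (q = 41 of N = 90).
Normalized shortfalls: (1340−580)/1340 = 0.5672 (×16); (1340−1120)/1340 = 0.1642 (×25).
Raised to α = 3.0: 0.18244 (×16); 0.00443 (×25).
Sum = 3.029718; FGT(3.0) = 3.029718 / 90 = 0.034.

0.034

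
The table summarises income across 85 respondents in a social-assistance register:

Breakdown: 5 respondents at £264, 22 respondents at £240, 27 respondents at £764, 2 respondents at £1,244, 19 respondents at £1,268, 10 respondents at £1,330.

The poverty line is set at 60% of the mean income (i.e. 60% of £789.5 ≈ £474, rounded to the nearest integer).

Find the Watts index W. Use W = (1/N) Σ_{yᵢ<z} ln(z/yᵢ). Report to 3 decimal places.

Poor units: 22×£240, 5×£264 (q = 27 of N = 85).
Log shortfalls: ln(474/240) = 0.6806 (×22); ln(474/264) = 0.5853 (×5).
W = 17.898796 / 85 = 0.211.

0.211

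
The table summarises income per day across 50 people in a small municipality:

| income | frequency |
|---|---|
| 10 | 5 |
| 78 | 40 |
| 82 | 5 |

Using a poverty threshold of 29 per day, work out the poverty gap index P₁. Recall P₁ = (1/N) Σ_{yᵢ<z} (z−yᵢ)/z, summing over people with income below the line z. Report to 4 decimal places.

Poor units: 5×10 (q = 5 of N = 50).
Relative gaps: (29−10)/29 = 0.6552 (×5).
Σ = 3.275862. Dividing by the full population N = 50 gives P₁ = 0.0655.

0.0655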